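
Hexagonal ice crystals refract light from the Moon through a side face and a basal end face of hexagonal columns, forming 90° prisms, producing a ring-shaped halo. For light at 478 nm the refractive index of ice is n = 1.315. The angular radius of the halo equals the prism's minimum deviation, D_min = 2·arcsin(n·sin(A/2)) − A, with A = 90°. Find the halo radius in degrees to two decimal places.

n·sin(A/2) = 1.315 × sin 45° = 1.315 × 0.7071 = 0.9298.
D_min = 2·arcsin(0.9298) − 90° = 2 × 68.411° − 90° = 46.821°.

46.82°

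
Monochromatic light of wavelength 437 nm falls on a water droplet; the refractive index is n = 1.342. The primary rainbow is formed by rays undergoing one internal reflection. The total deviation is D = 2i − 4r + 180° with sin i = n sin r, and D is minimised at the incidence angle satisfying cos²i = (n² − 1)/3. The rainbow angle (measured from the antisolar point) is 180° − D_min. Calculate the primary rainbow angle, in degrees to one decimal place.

cos²i = (1.80096 − 1)/3 = 0.26699; i = arccos(0.51671) = 58.888°.
sin r = sin 58.888°/1.342 = 0.63797; r = 39.641°.
D_min = 2·58.888° − 4·39.641° + 180° = 139.213°.
Rainbow angle = 180° − D_min = 40.787°.

40.8°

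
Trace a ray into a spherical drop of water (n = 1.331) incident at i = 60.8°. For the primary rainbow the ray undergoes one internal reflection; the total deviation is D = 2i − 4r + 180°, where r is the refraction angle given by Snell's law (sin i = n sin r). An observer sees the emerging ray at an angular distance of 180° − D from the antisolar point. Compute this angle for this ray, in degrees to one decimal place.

sin r = sin 60.8° / 1.331 = 0.8729/1.331 = 0.6558; r = 40.98°.
D = 2·60.8° − 4·40.98° + 180° = 121.60° − 163.93° + 180° = 137.67°.
Angle from antisolar point = 180° − D = 42.33°.

42.3°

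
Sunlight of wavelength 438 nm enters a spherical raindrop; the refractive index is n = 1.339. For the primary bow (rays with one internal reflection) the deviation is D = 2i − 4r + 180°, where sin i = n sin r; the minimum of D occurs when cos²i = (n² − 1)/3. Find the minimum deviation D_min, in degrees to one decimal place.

138.8°

cos²i = (1.79292 − 1)/3 = 0.26431; i = arccos(0.51411) = 59.062°.
sin r = sin 59.062°/1.339 = 0.64057; r = 39.834°.
D_min = 2·59.062° − 4·39.834° + 180° = 138.786°.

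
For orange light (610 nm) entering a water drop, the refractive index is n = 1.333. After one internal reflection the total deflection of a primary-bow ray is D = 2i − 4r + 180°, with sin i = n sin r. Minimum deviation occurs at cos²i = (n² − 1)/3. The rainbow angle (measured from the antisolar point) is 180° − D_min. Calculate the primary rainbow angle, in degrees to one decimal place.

cos²i = (1.77689 − 1)/3 = 0.25896; i = arccos(0.50888) = 59.410°.
sin r = sin 59.410°/1.333 = 0.64579; r = 40.225°.
D_min = 2·59.410° − 4·40.225° + 180° = 137.922°.
Rainbow angle = 180° − D_min = 42.078°.

42.1°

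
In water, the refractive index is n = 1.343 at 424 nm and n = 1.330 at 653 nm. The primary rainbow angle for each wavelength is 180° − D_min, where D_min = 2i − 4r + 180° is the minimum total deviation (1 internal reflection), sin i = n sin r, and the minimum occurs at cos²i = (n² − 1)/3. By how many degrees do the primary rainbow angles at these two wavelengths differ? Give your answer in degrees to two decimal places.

1.87°

At 424 nm (n = 1.343): cos²i = 0.26788 → i = 58.830°, r = 39.577°, D_min = 139.354°, rainbow angle = 40.646°.
At 653 nm (n = 1.330): cos²i = 0.25630 → i = 59.585°, r = 40.422°, D_min = 137.484°, rainbow angle = 42.516°.
Angular width = |40.646° − 42.516°| = 1.871°.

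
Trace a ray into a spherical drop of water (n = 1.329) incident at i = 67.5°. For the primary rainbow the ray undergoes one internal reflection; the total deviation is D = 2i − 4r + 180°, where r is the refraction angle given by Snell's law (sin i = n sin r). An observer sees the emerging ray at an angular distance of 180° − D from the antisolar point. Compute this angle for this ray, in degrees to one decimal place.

41.2°

sin r = sin 67.5° / 1.329 = 0.9239/1.329 = 0.6952; r = 44.04°.
D = 2·67.5° − 4·44.04° + 180° = 135.00° − 176.16° + 180° = 138.84°.
Angle from antisolar point = 180° − D = 41.16°.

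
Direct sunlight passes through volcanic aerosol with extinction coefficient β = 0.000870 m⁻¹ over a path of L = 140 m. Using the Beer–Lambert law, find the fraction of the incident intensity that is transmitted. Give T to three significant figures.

τ = β·L = 0.000870 × 140 = 0.1218.
T = exp(−0.1218) = 0.8853.

0.885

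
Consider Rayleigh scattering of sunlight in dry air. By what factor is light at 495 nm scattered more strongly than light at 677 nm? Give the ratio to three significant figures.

3.50

Rayleigh scattering ∝ λ⁻⁴, so the ratio of coefficients is the inverse fourth power of the wavelength ratio.
σ(495)/σ(677) = (677/495)⁴ = (1.3677)⁴ = 3.499.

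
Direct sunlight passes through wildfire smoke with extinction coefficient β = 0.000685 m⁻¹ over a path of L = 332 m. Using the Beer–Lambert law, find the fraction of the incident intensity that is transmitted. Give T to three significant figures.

0.797

τ = β·L = 0.000685 × 332 = 0.2274.
T = exp(−0.2274) = 0.7966.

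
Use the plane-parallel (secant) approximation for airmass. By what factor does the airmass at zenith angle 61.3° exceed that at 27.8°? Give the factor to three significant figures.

X(61.3°)/X(27.8°) = sec 61.3° / sec 27.8° = cos 27.8° / cos 61.3° = 0.8846/0.4802 = 1.8420.

1.84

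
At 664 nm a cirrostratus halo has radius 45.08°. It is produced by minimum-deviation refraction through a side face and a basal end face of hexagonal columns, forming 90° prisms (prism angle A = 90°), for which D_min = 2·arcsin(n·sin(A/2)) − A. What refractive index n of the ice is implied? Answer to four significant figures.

Rearranging: n = sin((D_min + A)/2) / sin(A/2).
(D_min + A)/2 = (45.08° + 90°)/2 = 67.540°.
n = sin 67.540° / sin 45° = 0.9241 / 0.7071 = 1.3069.

1.307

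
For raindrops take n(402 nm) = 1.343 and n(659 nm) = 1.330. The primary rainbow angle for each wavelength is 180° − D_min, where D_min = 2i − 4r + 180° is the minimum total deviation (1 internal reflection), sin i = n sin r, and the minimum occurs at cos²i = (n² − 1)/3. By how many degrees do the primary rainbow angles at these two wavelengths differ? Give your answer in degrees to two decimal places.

At 402 nm (n = 1.343): cos²i = 0.26788 → i = 58.830°, r = 39.577°, D_min = 139.354°, rainbow angle = 40.646°.
At 659 nm (n = 1.330): cos²i = 0.25630 → i = 59.585°, r = 40.422°, D_min = 137.484°, rainbow angle = 42.516°.
Angular width = |40.646° − 42.516°| = 1.871°.

1.87°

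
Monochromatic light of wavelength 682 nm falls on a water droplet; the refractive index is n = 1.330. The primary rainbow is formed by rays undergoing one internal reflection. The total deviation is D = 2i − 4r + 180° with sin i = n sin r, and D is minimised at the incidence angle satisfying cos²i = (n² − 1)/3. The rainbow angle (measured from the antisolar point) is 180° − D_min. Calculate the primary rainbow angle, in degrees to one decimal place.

cos²i = (1.76890 − 1)/3 = 0.25630; i = arccos(0.50626) = 59.585°.
sin r = sin 59.585°/1.330 = 0.64841; r = 40.422°.
D_min = 2·59.585° − 4·40.422° + 180° = 137.484°.
Rainbow angle = 180° − D_min = 42.516°.

42.5°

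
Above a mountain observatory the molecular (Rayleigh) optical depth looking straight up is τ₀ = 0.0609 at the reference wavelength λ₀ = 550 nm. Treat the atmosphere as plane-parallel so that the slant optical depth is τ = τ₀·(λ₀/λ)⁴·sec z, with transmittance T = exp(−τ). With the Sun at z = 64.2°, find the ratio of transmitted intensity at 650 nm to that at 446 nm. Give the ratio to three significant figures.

Airmass: sec 64.2° = 2.2976.
τ(650 nm) = 0.0609 × (550/650)⁴ × 2.2976 = 0.0609 × 0.5126 × 2.2976 = 0.0717.
τ(446 nm) = 0.0609 × (550/446)⁴ × 2.2976 = 0.0609 × 2.3127 × 2.2976 = 0.3236.
T(650)/T(446) = exp(τ_B − τ_A) = exp(0.2519) = 1.2864.

1.29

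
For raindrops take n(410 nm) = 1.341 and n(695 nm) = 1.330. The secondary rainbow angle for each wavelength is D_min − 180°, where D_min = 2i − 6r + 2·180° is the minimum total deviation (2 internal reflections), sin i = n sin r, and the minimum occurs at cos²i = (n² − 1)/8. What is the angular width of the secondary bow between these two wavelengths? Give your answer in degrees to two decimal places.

At 410 nm (n = 1.341): cos²i = 0.09979 → i = 71.586°, r = 45.034°, D_min = 232.966°, rainbow angle = 52.966°.
At 695 nm (n = 1.330): cos²i = 0.09611 → i = 71.940°, r = 45.630°, D_min = 230.101°, rainbow angle = 50.101°.
Angular width = |52.966° − 50.101°| = 2.865°.

2.86°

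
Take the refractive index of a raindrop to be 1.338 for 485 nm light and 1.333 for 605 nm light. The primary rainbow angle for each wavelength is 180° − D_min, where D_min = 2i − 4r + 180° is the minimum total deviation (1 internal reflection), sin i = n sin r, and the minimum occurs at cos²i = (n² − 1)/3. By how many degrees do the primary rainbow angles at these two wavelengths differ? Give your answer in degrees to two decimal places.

At 485 nm (n = 1.338): cos²i = 0.26341 → i = 59.120°, r = 39.899°, D_min = 138.643°, rainbow angle = 41.357°.
At 605 nm (n = 1.333): cos²i = 0.25896 → i = 59.410°, r = 40.225°, D_min = 137.922°, rainbow angle = 42.078°.
Angular width = |41.357° − 42.078°| = 0.722°.

0.72°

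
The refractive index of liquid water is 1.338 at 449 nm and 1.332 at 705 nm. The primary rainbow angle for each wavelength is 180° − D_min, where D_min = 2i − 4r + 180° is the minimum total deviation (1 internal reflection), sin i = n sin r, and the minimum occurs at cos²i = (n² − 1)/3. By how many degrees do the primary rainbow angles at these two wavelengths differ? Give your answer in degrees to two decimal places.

0.87°

At 449 nm (n = 1.338): cos²i = 0.26341 → i = 59.120°, r = 39.899°, D_min = 138.643°, rainbow angle = 41.357°.
At 705 nm (n = 1.332): cos²i = 0.25807 → i = 59.469°, r = 40.290°, D_min = 137.776°, rainbow angle = 42.224°.
Angular width = |41.357° − 42.224°| = 0.867°.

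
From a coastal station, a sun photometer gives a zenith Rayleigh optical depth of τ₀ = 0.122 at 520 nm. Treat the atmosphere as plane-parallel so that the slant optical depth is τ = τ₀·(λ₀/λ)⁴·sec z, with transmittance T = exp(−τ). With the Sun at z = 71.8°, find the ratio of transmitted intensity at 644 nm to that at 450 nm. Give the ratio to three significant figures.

1.70

Airmass: sec 71.8° = 3.2017.
τ(644 nm) = 0.122 × (520/644)⁴ × 3.2017 = 0.122 × 0.4251 × 3.2017 = 0.1660.
τ(450 nm) = 0.122 × (520/450)⁴ × 3.2017 = 0.122 × 1.7830 × 3.2017 = 0.6965.
T(644)/T(450) = exp(τ_B − τ_A) = exp(0.5304) = 1.6997.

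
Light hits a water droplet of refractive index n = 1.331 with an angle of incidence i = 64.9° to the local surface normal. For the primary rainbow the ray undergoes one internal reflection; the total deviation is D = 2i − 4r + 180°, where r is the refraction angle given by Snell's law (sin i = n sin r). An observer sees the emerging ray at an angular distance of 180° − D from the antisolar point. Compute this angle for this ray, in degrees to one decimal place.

41.7°

sin r = sin 64.9° / 1.331 = 0.9056/1.331 = 0.6804; r = 42.87°.
D = 2·64.9° − 4·42.87° + 180° = 129.80° − 171.49° + 180° = 138.31°.
Angle from antisolar point = 180° − D = 41.69°.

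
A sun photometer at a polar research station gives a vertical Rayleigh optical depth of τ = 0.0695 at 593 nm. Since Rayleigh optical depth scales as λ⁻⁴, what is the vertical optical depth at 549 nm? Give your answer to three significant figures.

0.0946

τ(549 nm) = τ(593 nm) × (593/549)⁴ = 0.0695 × (1.0801)⁴ = 0.0695 × 1.3612 = 0.0946.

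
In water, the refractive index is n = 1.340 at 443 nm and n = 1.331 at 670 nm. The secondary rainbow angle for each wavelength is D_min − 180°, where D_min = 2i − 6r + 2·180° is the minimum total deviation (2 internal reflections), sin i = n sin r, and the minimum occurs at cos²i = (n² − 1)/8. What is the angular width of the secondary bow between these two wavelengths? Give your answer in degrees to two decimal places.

At 443 nm (n = 1.340): cos²i = 0.09945 → i = 71.618°, r = 45.088°, D_min = 232.709°, rainbow angle = 52.709°.
At 670 nm (n = 1.331): cos²i = 0.09645 → i = 71.907°, r = 45.575°, D_min = 230.365°, rainbow angle = 50.365°.
Angular width = |52.709° − 50.365°| = 2.344°.

2.34°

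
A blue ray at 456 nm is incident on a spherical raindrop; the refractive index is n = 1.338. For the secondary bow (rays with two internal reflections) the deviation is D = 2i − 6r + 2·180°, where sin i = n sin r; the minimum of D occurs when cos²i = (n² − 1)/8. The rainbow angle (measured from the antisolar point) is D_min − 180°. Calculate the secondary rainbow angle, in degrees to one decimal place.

cos²i = (1.79024 − 1)/8 = 0.09878; i = arccos(0.31429) = 71.682°.
sin r = sin 71.682°/1.338 = 0.70951; r = 45.195°.
D_min = 2·71.682° − 6·45.195° + 360° = 232.193°.
Rainbow angle = D_min − 180° = 52.193°.

52.2°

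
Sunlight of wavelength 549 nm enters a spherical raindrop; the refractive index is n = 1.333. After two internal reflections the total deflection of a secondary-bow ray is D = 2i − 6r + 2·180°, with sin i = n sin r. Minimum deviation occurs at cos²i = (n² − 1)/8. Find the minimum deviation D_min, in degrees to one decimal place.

cos²i = (1.77689 − 1)/8 = 0.09711; i = arccos(0.31163) = 71.843°.
sin r = sin 71.843°/1.333 = 0.71283; r = 45.466°.
D_min = 2·71.843° − 6·45.466° + 360° = 230.891°.

230.9°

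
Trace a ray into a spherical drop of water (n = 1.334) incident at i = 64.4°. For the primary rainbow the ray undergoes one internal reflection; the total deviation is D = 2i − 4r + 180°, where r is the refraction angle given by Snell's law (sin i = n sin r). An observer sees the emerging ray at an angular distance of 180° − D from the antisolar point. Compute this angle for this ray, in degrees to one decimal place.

41.3°

sin r = sin 64.4° / 1.334 = 0.9018/1.334 = 0.6760; r = 42.53°.
D = 2·64.4° − 4·42.53° + 180° = 128.80° − 170.14° + 180° = 138.66°.
Angle from antisolar point = 180° − D = 41.34°.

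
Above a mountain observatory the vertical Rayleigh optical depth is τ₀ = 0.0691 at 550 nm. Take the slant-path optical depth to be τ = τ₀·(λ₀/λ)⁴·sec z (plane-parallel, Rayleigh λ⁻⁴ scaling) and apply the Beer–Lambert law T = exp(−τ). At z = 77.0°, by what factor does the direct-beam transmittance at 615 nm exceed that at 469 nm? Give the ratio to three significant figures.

1.47

Airmass: sec 77.0° = 4.4454.
τ(615 nm) = 0.0691 × (550/615)⁴ × 4.4454 = 0.0691 × 0.6397 × 4.4454 = 0.1965.
τ(469 nm) = 0.0691 × (550/469)⁴ × 4.4454 = 0.0691 × 1.8913 × 4.4454 = 0.5810.
T(615)/T(469) = exp(τ_B − τ_A) = exp(0.3845) = 1.4688.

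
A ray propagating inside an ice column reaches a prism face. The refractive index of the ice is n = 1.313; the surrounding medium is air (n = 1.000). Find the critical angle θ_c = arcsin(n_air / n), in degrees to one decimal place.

sin θ_c = n_air / n = 1.000 / 1.313 = 0.7616.
θ_c = arcsin(0.7616) = 49.61°.

49.6°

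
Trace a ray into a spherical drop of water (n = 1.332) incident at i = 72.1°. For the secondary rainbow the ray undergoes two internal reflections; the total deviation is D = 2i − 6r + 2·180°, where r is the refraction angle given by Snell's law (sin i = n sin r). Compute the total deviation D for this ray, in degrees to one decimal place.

sin r = sin 72.1° / 1.332 = 0.9516/1.332 = 0.7144; r = 45.59°.
D = 2·72.1° − 6·45.59° + 2·180° = 144.20° − 273.57° + 360° = 230.63°.

230.6°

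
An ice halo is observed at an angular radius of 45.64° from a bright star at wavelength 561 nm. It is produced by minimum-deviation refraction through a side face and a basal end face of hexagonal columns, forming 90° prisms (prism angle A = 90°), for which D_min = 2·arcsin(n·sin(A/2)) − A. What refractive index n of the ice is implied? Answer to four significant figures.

1.310

Rearranging: n = sin((D_min + A)/2) / sin(A/2).
(D_min + A)/2 = (45.64° + 90°)/2 = 67.820°.
n = sin 67.820° / sin 45° = 0.9260 / 0.7071 = 1.3096.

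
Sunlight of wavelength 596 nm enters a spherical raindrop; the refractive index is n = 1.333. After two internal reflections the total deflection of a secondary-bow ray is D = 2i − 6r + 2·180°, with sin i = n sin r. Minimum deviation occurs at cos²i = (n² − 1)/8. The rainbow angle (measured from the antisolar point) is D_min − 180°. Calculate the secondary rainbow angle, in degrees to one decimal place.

cos²i = (1.77689 − 1)/8 = 0.09711; i = arccos(0.31163) = 71.843°.
sin r = sin 71.843°/1.333 = 0.71283; r = 45.466°.
D_min = 2·71.843° − 6·45.466° + 360° = 230.891°.
Rainbow angle = D_min − 180° = 50.891°.

50.9°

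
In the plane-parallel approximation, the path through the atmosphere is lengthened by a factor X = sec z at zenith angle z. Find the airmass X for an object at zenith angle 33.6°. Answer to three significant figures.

X = sec z = 1/cos 33.6° = 1/0.8329 = 1.2006.

1.20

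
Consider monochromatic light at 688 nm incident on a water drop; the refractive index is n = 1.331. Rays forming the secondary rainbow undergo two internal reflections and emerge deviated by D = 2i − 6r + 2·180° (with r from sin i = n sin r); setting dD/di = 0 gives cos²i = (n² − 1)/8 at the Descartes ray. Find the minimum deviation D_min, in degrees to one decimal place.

230.4°

cos²i = (1.77156 − 1)/8 = 0.09645; i = arccos(0.31056) = 71.907°.
sin r = sin 71.907°/1.331 = 0.71417; r = 45.575°.
D_min = 2·71.907° − 6·45.575° + 360° = 230.365°.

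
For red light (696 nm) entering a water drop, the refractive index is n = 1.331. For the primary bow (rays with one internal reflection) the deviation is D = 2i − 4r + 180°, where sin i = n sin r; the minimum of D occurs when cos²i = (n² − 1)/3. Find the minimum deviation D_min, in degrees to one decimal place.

137.6°

cos²i = (1.77156 − 1)/3 = 0.25719; i = arccos(0.50714) = 59.527°.
sin r = sin 59.527°/1.331 = 0.64753; r = 40.356°.
D_min = 2·59.527° − 4·40.356° + 180° = 137.630°.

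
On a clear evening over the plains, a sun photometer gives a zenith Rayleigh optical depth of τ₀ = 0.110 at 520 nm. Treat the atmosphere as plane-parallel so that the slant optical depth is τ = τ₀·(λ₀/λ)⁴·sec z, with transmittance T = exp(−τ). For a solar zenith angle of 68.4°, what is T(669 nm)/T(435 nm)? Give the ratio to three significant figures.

Airmass: sec 68.4° = 2.7165.
τ(669 nm) = 0.110 × (520/669)⁴ × 2.7165 = 0.110 × 0.3650 × 2.7165 = 0.1091.
τ(435 nm) = 0.110 × (520/435)⁴ × 2.7165 = 0.110 × 2.0420 × 2.7165 = 0.6102.
T(669)/T(435) = exp(τ_B − τ_A) = exp(0.5011) = 1.6505.

1.65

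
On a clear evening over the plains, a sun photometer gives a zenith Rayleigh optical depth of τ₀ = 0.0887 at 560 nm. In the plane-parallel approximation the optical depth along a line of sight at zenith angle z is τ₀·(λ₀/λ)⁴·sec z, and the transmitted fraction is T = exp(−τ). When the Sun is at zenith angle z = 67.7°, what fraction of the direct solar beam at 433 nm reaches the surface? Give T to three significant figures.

sec 67.7° = 2.6354.
τ = 0.0887 × (560/433)⁴ × 2.6354 = 0.0887 × 2.7977 × 2.6354 = 0.6540.
T = exp(−0.6540) = 0.5200.

0.520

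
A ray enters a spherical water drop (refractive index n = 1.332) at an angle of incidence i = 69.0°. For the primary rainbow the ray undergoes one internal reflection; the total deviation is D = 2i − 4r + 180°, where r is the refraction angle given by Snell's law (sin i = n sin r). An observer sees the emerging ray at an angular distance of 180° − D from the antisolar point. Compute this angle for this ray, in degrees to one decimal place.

40.0°

sin r = sin 69.0° / 1.332 = 0.9336/1.332 = 0.7009; r = 44.50°.
D = 2·69.0° − 4·44.50° + 180° = 138.00° − 177.99° + 180° = 140.01°.
Angle from antisolar point = 180° − D = 39.99°.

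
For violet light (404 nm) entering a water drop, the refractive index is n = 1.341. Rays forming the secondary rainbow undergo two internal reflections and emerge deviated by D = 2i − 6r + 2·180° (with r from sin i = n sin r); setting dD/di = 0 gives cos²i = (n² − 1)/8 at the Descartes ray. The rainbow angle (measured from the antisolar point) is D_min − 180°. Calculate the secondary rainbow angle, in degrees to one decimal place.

53.0°

cos²i = (1.79828 − 1)/8 = 0.09979; i = arccos(0.31589) = 71.586°.
sin r = sin 71.586°/1.341 = 0.70753; r = 45.034°.
D_min = 2·71.586° − 6·45.034° + 360° = 232.966°.
Rainbow angle = D_min − 180° = 52.966°.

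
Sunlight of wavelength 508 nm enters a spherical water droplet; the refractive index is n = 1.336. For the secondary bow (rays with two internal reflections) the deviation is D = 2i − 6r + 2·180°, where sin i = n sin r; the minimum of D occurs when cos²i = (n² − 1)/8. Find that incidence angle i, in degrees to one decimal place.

cos²i = (1.336² − 1)/8 = (1.78490 − 1)/8 = 0.09811.
cos i = 0.31323, so i = 71.746°.

71.7°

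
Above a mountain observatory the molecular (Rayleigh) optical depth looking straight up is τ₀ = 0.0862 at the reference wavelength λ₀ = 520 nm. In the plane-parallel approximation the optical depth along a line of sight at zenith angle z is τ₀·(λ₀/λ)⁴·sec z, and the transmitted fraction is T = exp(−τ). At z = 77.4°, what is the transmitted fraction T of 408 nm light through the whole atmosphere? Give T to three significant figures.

sec 77.4° = 4.5841.
τ = 0.0862 × (520/408)⁴ × 4.5841 = 0.0862 × 2.6386 × 4.5841 = 1.0426.
T = exp(−1.0426) = 0.3525.

0.353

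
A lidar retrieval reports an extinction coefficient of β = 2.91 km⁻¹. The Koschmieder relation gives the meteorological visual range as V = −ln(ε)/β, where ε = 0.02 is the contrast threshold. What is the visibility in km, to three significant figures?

V = −ln(0.02) / 2.91 = 3.912 / 2.91 = 1.3443 km.

1.34 km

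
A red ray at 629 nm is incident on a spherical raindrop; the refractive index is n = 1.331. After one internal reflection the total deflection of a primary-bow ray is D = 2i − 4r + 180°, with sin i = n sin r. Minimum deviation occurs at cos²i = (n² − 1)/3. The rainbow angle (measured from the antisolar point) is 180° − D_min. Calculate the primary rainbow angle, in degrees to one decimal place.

42.4°

cos²i = (1.77156 − 1)/3 = 0.25719; i = arccos(0.50714) = 59.527°.
sin r = sin 59.527°/1.331 = 0.64753; r = 40.356°.
D_min = 2·59.527° − 4·40.356° + 180° = 137.630°.
Rainbow angle = 180° − D_min = 42.370°.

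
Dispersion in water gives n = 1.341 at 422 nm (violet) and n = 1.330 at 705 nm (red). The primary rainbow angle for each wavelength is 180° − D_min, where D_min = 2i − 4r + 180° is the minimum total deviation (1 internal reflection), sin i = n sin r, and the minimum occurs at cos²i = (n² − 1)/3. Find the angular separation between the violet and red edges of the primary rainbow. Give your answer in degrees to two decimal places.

1.59°

At 422 nm (n = 1.341): cos²i = 0.26609 → i = 58.946°, r = 39.705°, D_min = 139.071°, rainbow angle = 40.929°.
At 705 nm (n = 1.330): cos²i = 0.25630 → i = 59.585°, r = 40.422°, D_min = 137.484°, rainbow angle = 42.516°.
Angular width = |40.929° − 42.516°| = 1.588°.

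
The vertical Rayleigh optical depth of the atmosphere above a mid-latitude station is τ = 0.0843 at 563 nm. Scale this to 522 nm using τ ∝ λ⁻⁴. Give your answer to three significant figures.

τ(522 nm) = τ(563 nm) × (563/522)⁴ = 0.0843 × (1.0785)⁴ = 0.0843 × 1.3532 = 0.1141.

0.114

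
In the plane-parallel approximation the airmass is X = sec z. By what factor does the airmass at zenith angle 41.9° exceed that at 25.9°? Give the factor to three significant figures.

X(41.9°)/X(25.9°) = sec 41.9° / sec 25.9° = cos 25.9° / cos 41.9° = 0.8996/0.7443 = 1.2086.

1.21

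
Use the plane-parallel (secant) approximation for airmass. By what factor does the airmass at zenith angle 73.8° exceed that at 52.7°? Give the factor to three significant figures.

2.17

X(73.8°)/X(52.7°) = sec 73.8° / sec 52.7° = cos 52.7° / cos 73.8° = 0.6060/0.2790 = 2.1721.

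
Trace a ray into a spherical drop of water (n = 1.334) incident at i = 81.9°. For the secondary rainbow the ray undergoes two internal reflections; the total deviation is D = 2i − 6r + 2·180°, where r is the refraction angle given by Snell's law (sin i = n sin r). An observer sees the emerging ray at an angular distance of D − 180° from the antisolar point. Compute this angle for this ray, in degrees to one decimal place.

sin r = sin 81.9° / 1.334 = 0.9900/1.334 = 0.7421; r = 47.91°.
D = 2·81.9° − 6·47.91° + 2·180° = 163.80° − 287.49° + 360° = 236.31°.
Angle from antisolar point = D − 180° = 56.31°.

56.3°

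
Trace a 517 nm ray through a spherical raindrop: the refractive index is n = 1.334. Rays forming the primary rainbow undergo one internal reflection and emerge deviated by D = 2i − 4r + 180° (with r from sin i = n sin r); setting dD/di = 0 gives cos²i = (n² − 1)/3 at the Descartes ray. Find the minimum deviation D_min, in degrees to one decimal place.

138.1°

cos²i = (1.77956 − 1)/3 = 0.25985; i = arccos(0.50976) = 59.352°.
sin r = sin 59.352°/1.334 = 0.64492; r = 40.159°.
D_min = 2·59.352° − 4·40.159° + 180° = 138.067°.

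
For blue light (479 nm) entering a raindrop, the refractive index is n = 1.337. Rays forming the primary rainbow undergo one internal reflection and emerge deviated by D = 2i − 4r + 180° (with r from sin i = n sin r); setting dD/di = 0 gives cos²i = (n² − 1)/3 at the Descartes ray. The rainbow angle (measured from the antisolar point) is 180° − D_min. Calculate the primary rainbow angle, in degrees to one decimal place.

41.5°

cos²i = (1.78757 − 1)/3 = 0.26252; i = arccos(0.51237) = 59.178°.
sin r = sin 59.178°/1.337 = 0.64231; r = 39.964°.
D_min = 2·59.178° − 4·39.964° + 180° = 138.500°.
Rainbow angle = 180° − D_min = 41.500°.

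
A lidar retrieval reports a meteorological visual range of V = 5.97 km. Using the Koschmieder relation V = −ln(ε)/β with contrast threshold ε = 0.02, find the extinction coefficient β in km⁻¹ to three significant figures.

β = −ln(0.02) / V = 3.912 / 5.97 = 0.6553 km⁻¹.

0.655 km⁻¹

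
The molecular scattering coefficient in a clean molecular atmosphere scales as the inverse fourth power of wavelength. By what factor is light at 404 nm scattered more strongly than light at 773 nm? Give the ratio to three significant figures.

13.4

Rayleigh scattering ∝ λ⁻⁴, so the ratio of coefficients is the inverse fourth power of the wavelength ratio.
σ(404)/σ(773) = (773/404)⁴ = (1.9134)⁴ = 13.4.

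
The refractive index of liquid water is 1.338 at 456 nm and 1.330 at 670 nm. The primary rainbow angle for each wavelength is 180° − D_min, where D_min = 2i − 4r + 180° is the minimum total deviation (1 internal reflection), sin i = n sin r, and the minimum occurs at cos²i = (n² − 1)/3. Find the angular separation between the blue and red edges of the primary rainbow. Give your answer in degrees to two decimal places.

1.16°

At 456 nm (n = 1.338): cos²i = 0.26341 → i = 59.120°, r = 39.899°, D_min = 138.643°, rainbow angle = 41.357°.
At 670 nm (n = 1.330): cos²i = 0.25630 → i = 59.585°, r = 40.422°, D_min = 137.484°, rainbow angle = 42.516°.
Angular width = |41.357° − 42.516°| = 1.160°.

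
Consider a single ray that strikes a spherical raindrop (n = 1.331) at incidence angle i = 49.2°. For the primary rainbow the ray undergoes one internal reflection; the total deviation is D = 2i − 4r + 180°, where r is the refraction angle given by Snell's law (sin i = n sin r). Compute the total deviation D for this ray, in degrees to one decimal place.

sin r = sin 49.2° / 1.331 = 0.7570/1.331 = 0.5687; r = 34.66°.
D = 2·49.2° − 4·34.66° + 180° = 98.40° − 138.65° + 180° = 139.75°.

139.7°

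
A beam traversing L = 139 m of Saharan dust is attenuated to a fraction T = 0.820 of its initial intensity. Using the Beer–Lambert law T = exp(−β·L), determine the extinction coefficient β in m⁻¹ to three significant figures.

0.00143 m⁻¹

Beer–Lambert: T = exp(−βL) ⇒ β = −ln(T)/L = −ln(0.820)/139 = 0.1985/139 = 0.001428 m⁻¹.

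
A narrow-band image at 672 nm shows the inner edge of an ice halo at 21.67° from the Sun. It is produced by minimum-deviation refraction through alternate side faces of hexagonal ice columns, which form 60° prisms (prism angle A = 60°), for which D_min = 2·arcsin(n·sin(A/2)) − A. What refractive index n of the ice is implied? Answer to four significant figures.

1.308

Rearranging: n = sin((D_min + A)/2) / sin(A/2).
(D_min + A)/2 = (21.67° + 60°)/2 = 40.835°.
n = sin 40.835° / sin 30° = 0.6539 / 0.5000 = 1.3078.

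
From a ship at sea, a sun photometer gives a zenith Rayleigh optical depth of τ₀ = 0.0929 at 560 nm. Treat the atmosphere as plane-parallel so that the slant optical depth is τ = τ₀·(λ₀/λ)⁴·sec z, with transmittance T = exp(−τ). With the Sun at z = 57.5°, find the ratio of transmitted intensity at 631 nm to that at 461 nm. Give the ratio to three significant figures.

Airmass: sec 57.5° = 1.8612.
τ(631 nm) = 0.0929 × (560/631)⁴ × 1.8612 = 0.0929 × 0.6203 × 1.8612 = 0.1073.
τ(461 nm) = 0.0929 × (560/461)⁴ × 1.8612 = 0.0929 × 2.1775 × 1.8612 = 0.3765.
T(631)/T(461) = exp(τ_B − τ_A) = exp(0.2692) = 1.3090.

1.31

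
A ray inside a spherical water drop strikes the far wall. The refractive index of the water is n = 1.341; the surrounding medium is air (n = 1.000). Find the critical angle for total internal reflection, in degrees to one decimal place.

48.2°

sin θ_c = n_air / n = 1.000 / 1.341 = 0.7457.
θ_c = arcsin(0.7457) = 48.22°.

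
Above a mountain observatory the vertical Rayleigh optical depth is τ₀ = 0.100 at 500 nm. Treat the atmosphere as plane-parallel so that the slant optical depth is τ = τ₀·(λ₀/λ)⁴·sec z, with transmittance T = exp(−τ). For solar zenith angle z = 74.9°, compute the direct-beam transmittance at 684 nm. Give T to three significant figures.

0.896

sec 74.9° = 3.8387.
τ = 0.100 × (500/684)⁴ × 3.8387 = 0.100 × 0.2855 × 3.8387 = 0.1096.
T = exp(−0.1096) = 0.8962.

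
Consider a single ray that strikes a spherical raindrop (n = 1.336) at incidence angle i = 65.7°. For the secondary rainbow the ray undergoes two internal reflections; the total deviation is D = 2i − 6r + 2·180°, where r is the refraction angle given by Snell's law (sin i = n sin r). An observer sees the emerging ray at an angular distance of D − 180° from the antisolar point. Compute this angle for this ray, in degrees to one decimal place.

53.3°

sin r = sin 65.7° / 1.336 = 0.9114/1.336 = 0.6822; r = 43.01°.
D = 2·65.7° − 6·43.01° + 2·180° = 131.40° − 258.09° + 360° = 233.31°.
Angle from antisolar point = D − 180° = 53.31°.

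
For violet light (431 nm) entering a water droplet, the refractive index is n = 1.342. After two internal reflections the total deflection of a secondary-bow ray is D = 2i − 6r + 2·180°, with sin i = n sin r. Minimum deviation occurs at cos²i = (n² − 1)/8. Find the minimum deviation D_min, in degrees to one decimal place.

233.2°

cos²i = (1.80096 − 1)/8 = 0.10012; i = arccos(0.31642) = 71.554°.
sin r = sin 71.554°/1.342 = 0.70687; r = 44.981°.
D_min = 2·71.554° − 6·44.981° + 360° = 233.222°.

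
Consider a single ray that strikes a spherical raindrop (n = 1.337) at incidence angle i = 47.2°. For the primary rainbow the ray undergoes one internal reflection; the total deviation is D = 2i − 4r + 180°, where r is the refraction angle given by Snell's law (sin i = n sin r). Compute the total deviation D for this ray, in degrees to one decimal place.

141.3°

sin r = sin 47.2° / 1.337 = 0.7337/1.337 = 0.5488; r = 33.28°.
D = 2·47.2° − 4·33.28° + 180° = 94.40° − 133.14° + 180° = 141.26°.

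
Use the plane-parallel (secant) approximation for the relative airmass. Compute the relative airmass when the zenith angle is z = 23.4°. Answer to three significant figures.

1.09

X = sec z = 1/cos 23.4° = 1/0.9178 = 1.0896.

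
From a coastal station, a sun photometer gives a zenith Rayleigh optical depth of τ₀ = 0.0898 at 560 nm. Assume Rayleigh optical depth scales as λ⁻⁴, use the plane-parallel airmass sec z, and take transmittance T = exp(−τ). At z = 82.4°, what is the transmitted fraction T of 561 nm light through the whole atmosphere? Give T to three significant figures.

0.510

sec 82.4° = 7.5611.
τ = 0.0898 × (560/561)⁴ × 7.5611 = 0.0898 × 0.9929 × 7.5611 = 0.6742.
T = exp(−0.6742) = 0.5096.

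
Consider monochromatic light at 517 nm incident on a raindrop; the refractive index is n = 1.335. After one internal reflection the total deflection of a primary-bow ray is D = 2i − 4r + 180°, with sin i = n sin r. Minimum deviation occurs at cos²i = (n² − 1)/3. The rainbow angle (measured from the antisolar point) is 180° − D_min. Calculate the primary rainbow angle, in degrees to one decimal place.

cos²i = (1.78222 − 1)/3 = 0.26074; i = arccos(0.51063) = 59.294°.
sin r = sin 59.294°/1.335 = 0.64405; r = 40.094°.
D_min = 2·59.294° − 4·40.094° + 180° = 138.212°.
Rainbow angle = 180° − D_min = 41.788°.

41.8°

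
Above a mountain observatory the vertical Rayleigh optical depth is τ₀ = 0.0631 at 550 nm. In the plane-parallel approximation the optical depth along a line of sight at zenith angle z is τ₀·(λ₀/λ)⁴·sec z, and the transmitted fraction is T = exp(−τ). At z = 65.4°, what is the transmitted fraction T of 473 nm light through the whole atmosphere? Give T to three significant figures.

0.758

sec 65.4° = 2.4022.
τ = 0.0631 × (550/473)⁴ × 2.4022 = 0.0631 × 1.8281 × 2.4022 = 0.2771.
T = exp(−0.2771) = 0.7580.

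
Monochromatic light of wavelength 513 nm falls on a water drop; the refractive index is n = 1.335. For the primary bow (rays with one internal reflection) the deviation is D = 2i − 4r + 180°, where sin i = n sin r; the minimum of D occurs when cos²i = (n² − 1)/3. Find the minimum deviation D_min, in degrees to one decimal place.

cos²i = (1.78222 − 1)/3 = 0.26074; i = arccos(0.51063) = 59.294°.
sin r = sin 59.294°/1.335 = 0.64405; r = 40.094°.
D_min = 2·59.294° − 4·40.094° + 180° = 138.212°.

138.2°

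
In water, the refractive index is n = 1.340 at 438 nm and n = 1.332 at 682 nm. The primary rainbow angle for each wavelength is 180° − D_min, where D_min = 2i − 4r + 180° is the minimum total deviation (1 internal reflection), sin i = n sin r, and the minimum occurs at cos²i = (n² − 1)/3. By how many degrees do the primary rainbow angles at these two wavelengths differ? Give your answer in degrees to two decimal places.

1.15°

At 438 nm (n = 1.340): cos²i = 0.26520 → i = 59.004°, r = 39.770°, D_min = 138.929°, rainbow angle = 41.071°.
At 682 nm (n = 1.332): cos²i = 0.25807 → i = 59.469°, r = 40.290°, D_min = 137.776°, rainbow angle = 42.224°.
Angular width = |41.071° − 42.224°| = 1.153°.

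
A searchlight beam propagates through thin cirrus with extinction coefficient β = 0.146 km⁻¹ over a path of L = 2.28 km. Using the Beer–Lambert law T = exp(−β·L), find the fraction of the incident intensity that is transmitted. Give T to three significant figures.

0.717

τ = β·L = 0.146 × 2.28 = 0.3329.
T = exp(−0.3329) = 0.7169.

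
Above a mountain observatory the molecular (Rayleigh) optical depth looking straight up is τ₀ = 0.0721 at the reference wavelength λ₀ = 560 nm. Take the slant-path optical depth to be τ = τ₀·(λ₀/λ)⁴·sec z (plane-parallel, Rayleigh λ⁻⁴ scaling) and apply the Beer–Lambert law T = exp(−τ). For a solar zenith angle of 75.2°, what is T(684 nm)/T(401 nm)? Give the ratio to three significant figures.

Airmass: sec 75.2° = 3.9147.
τ(684 nm) = 0.0721 × (560/684)⁴ × 3.9147 = 0.0721 × 0.4493 × 3.9147 = 0.1268.
τ(401 nm) = 0.0721 × (560/401)⁴ × 3.9147 = 0.0721 × 3.8034 × 3.9147 = 1.0735.
T(684)/T(401) = exp(τ_B − τ_A) = exp(0.9467) = 2.5772.

2.58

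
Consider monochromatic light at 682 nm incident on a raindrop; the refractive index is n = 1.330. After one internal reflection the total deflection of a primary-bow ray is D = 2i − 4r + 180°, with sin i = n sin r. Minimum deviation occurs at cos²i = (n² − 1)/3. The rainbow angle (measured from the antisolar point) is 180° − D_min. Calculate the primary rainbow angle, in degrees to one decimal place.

42.5°

cos²i = (1.76890 − 1)/3 = 0.25630; i = arccos(0.50626) = 59.585°.
sin r = sin 59.585°/1.330 = 0.64841; r = 40.422°.
D_min = 2·59.585° − 4·40.422° + 180° = 137.484°.
Rainbow angle = 180° − D_min = 42.516°.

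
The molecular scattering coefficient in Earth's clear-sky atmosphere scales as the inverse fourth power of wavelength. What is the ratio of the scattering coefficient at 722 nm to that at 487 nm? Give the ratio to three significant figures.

Rayleigh scattering ∝ λ⁻⁴, so the ratio of coefficients is the inverse fourth power of the wavelength ratio.
σ(722)/σ(487) = (487/722)⁴ = (0.6745)⁴ = 0.207.

0.207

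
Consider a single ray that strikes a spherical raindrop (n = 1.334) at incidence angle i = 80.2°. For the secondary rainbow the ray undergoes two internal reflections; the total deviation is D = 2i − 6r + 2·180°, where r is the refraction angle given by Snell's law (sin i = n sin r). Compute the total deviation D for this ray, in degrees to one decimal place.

234.7°

sin r = sin 80.2° / 1.334 = 0.9854/1.334 = 0.7387; r = 47.62°.
D = 2·80.2° − 6·47.62° + 2·180° = 160.40° − 285.72° + 360° = 234.68°.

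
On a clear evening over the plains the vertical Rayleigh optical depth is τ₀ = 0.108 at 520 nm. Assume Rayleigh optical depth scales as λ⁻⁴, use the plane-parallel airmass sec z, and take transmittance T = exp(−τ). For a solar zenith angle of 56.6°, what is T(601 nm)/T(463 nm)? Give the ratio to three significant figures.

1.22

Airmass: sec 56.6° = 1.8166.
τ(601 nm) = 0.108 × (520/601)⁴ × 1.8166 = 0.108 × 0.5604 × 1.8166 = 0.1100.
τ(463 nm) = 0.108 × (520/463)⁴ × 1.8166 = 0.108 × 1.5911 × 1.8166 = 0.3122.
T(601)/T(463) = exp(τ_B − τ_A) = exp(0.2022) = 1.2241.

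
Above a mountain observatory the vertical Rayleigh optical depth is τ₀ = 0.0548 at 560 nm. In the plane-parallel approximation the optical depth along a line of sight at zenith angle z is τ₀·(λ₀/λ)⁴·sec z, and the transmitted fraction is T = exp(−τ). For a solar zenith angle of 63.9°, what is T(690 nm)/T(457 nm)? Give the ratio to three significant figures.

Airmass: sec 63.9° = 2.2730.
τ(690 nm) = 0.0548 × (560/690)⁴ × 2.2730 = 0.0548 × 0.4339 × 2.2730 = 0.0540.
τ(457 nm) = 0.0548 × (560/457)⁴ × 2.2730 = 0.0548 × 2.2547 × 2.2730 = 0.2809.
T(690)/T(457) = exp(τ_B − τ_A) = exp(0.2268) = 1.2546.

1.25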